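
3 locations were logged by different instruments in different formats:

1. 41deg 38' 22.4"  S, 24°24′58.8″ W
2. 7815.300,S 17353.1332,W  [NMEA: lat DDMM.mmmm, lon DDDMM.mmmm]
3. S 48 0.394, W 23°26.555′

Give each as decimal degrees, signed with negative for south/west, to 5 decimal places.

1. -41.63956, -24.41633
2. -78.25500, -173.88555
3. -48.00657, -23.44258

Point 1:
  φ: 41 + 38/60 + 22.4/3600 = 41.639556
  hemisphere S, so the sign is −
  Lon: 24′ + 58.8″ = 24.98000′; 24 + 24.98000/60 = 24.416333
  W → negative
Point 2:
  Latitude: split at 2 digits → 78° and 15.3′; 78 + 15.3/60 = 78.255000
  hemisphere S, so the sign is −
  Longitude: split at 3 digits → 173° and 53.1332′; 173 + 53.1332/60 = 173.885553
  W ⇒ negate
Point 3:
  φ: 0.394′ = 0.006567°; total 48.006567
  hemisphere S, so the sign is −
  λ: 23 + 26.555/60 = 23.442583
  W → negative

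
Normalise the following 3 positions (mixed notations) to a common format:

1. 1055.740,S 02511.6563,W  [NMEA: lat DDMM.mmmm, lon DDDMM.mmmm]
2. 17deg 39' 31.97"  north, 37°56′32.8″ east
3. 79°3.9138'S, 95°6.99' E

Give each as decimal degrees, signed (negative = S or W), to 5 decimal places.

Point 1:
  Latitude: degrees = first 2 digits = 10, minutes = 55.74; 10 + 55.74/60 = 10.929000
  S ⇒ negate
  Longitude: degrees = first 3 digits = 25, minutes = 11.6563; 25 + 11.6563/60 = 25.194272
  W → negative
Point 2:
  Lat: 39′ + 31.97″ = 39.53283′; 17 + 39.53283/60 = 17.658881
  N ⇒ keep positive
  Longitude: 37 + 56/60 + 32.8/3600 = 37.942444
  E ⇒ keep positive
Point 3:
  Latitude: 3.9138′ = 0.065230°; total 79.065230
  S ⇒ negate
  Longitude: 95 + 6.99/60 = 95.116500
  E ⇒ keep positive

1. -10.92900, -25.19427
2. 17.65888, 37.94244
3. -79.06523, 95.11650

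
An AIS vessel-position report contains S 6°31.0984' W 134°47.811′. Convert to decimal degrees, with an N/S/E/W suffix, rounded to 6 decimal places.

6.518307° S, 134.796850° W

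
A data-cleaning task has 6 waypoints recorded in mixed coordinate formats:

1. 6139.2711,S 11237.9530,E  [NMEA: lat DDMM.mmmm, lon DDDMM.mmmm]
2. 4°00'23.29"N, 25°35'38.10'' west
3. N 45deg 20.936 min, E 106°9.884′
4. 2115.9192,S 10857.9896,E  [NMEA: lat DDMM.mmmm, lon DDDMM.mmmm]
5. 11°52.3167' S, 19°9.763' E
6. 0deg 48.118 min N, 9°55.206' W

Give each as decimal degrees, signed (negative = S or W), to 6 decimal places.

1. -61.654518, 112.632550
2. 4.006469, -25.593917
3. 45.348933, 106.164733
4. -21.265320, 108.966493
5. -11.871945, 19.162717
6. 0.801967, -9.920100

Point 1:
  φ: split at 2 digits → 61° and 39.2711′; 61 + 39.2711/60 = 61.6545183
  S ⇒ negate
  Lon: split at 3 digits → 112° and 37.953′; 112 + 37.953/60 = 112.6325500
  E ⇒ keep positive
Point 2:
  Latitude: 4 + 0/60 + 23.29/3600 = 4.0064694
  N → positive
  λ: 35′ + 38.1″ = 35.63500′; 25 + 35.63500/60 = 25.5939167
  W ⇒ negate
Point 3:
  φ: 20.936′ = 0.348933°; total 45.3489333
  N ⇒ keep positive
  λ: 9.884′ = 0.164733°; total 106.1647333
  E → positive
Point 4:
  Lat: degrees = first 2 digits = 21, minutes = 15.9192; 21 + 15.9192/60 = 21.2653200
  hemisphere S, so the sign is −
  Longitude: split at 3 digits → 108° and 57.9896′; 108 + 57.9896/60 = 108.9664933
  E ⇒ keep positive
Point 5:
  φ: 11 + 52.3167/60 = 11.8719450
  S → negative
  Longitude: 9.763′ = 0.162717°; total 19.1627167
  E → positive
Point 6:
  Lat: 0 + 48.118/60 = 0.8019667
  N → positive
  Longitude: 9 + 55.206/60 = 9.9201000
  W → negative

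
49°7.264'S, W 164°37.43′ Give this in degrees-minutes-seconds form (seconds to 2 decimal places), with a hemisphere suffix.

φ: fractional minutes 0.26400 × 60 = 15.8400″
Longitude: 37.43000′ → 37′ and 0.43000 × 60 = 25.8000″

49°07′15.84″ S, 164°37′25.80″ W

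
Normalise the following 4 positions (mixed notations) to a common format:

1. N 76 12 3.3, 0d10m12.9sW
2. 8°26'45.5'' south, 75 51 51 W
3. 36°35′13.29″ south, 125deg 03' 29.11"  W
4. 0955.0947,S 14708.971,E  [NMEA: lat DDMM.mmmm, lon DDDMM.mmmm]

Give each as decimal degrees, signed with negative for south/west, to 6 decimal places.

Point 1:
  Lat: 76 + 12/60 + 3.3/3600 = 76.2009167
  N ⇒ keep positive
  Lon: 0 + 10/60 + 12.9/3600 = 0.1702500
  W ⇒ negate
Point 2:
  Lat: 8° + 26/60 + 45.5/3600 = 8 + 0.433333 + 0.012639 = 8.4459722
  S → negative
  Longitude: 75° + 51/60 + 51/3600 = 75 + 0.850000 + 0.014167 = 75.8641667
  hemisphere W, so the sign is −
Point 3:
  Latitude: 36 + 35/60 + 13.29/3600 = 36.5870250
  hemisphere S, so the sign is −
  Lon: 125 + 3/60 + 29.11/3600 = 125.0580861
  W ⇒ negate
Point 4:
  Latitude: split at 2 digits → 09° and 55.0947′; 9 + 55.0947/60 = 9.9182450
  S → negative
  Longitude: degrees = first 3 digits = 147, minutes = 8.971; 147 + 8.971/60 = 147.1495167
  E ⇒ keep positive

1. 76.200917, -0.170250
2. -8.445972, -75.864167
3. -36.587025, -125.058086
4. -9.918245, 147.149517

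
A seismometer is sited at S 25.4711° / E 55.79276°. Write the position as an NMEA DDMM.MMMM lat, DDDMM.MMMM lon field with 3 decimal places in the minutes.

2528.266,S / 05547.566,E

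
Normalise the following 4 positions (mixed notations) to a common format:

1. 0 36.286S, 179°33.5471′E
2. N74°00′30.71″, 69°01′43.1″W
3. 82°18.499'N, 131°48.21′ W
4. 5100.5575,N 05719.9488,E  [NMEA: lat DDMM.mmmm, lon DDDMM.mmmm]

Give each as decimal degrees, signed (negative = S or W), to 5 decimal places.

Point 1:
  φ: 0 + 36.286/60 = 0.604767
  hemisphere S, so the sign is −
  λ: 33.5471′ = 0.559118°; total 179.559118
  E → positive
Point 2:
  φ: 74 + 0/60 + 30.71/3600 = 74.008531
  N ⇒ keep positive
  λ: 69 + 1/60 + 43.1/3600 = 69.028639
  hemisphere W, so the sign is −
Point 3:
  Lat: 82 + 18.499/60 = 82.308317
  N → positive
  Lon: 131 + 48.21/60 = 131.803500
  W ⇒ negate
Point 4:
  Latitude: degrees = first 2 digits = 51, minutes = 0.5575; 51 + 0.5575/60 = 51.009292
  N → positive
  Lon: degrees = first 3 digits = 57, minutes = 19.9488; 57 + 19.9488/60 = 57.332480
  E → positive

1. -0.60477, 179.55912
2. 74.00853, -69.02864
3. 82.30832, -131.80350
4. 51.00929, 57.33248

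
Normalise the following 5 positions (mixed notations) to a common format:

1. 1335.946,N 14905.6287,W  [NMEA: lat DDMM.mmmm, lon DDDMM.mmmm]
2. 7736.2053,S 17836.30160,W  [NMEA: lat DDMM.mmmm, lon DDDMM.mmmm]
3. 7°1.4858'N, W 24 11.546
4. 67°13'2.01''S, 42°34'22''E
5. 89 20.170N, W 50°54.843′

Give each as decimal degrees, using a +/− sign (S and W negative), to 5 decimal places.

Point 1:
  Latitude: split at 2 digits → 13° and 35.946′; 13 + 35.946/60 = 13.599100
  N → positive
  λ: split at 3 digits → 149° and 5.6287′; 149 + 5.6287/60 = 149.093812
  W ⇒ negate
Point 2:
  Lat: degrees = first 2 digits = 77, minutes = 36.2053; 77 + 36.2053/60 = 77.603422
  hemisphere S, so the sign is −
  λ: split at 3 digits → 178° and 36.3016′; 178 + 36.3016/60 = 178.605027
  W → negative
Point 3:
  Lat: 1.4858′ = 0.024763°; total 7.024763
  N → positive
  Longitude: 11.546′ = 0.192433°; total 24.192433
  W → negative
Point 4:
  φ: 67° + 13/60 + 2.01/3600 = 67 + 0.216667 + 0.000558 = 67.217225
  S → negative
  Lon: 42° + 34/60 + 22/3600 = 42 + 0.566667 + 0.006111 = 42.572778
  E → positive
Point 5:
  Lat: 89 + 20.17/60 = 89.336167
  N → positive
  Longitude: 54.843′ = 0.914050°; total 50.914050
  W → negative

1. 13.59910, -149.09381
2. -77.60342, -178.60503
3. 7.02476, -24.19243
4. -67.21723, 42.57278
5. 89.33617, -50.91405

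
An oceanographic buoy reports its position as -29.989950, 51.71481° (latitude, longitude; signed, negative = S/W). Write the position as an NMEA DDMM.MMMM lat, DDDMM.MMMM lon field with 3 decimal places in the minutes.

Latitude is negative → S; |value| = 29.989950
Latitude: 29° + 0.989950 × 60 = 29° 59.39700′
λ: minutes = (51.714810 − 51) × 60 = 42.88860

2959.397,S / 05142.889,E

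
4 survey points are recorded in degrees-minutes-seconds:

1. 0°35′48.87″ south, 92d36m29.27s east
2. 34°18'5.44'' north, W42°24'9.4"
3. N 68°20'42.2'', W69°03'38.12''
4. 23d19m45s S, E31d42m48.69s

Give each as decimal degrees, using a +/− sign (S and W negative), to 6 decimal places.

Point 1:
  Latitude: 35′ + 48.87″ = 35.81450′; 0 + 35.81450/60 = 0.5969083
  S ⇒ negate
  Lon: 36′ + 29.27″ = 36.48783′; 92 + 36.48783/60 = 92.6081306
  E → positive
Point 2:
  Lat: 34° + 18/60 + 5.44/3600 = 34 + 0.300000 + 0.001511 = 34.3015111
  N → positive
  Longitude: 42° + 24/60 + 9.4/3600 = 42 + 0.400000 + 0.002611 = 42.4026111
  hemisphere W, so the sign is −
Point 3:
  φ: 20′ + 42.2″ = 20.70333′; 68 + 20.70333/60 = 68.3450556
  N → positive
  Longitude: 69 + 3/60 + 38.12/3600 = 69.0605889
  W ⇒ negate
Point 4:
  Latitude: 23 + 19/60 + 45/3600 = 23.3291667
  hemisphere S, so the sign is −
  λ: 31 + 42/60 + 48.69/3600 = 31.7135250
  E ⇒ keep positive

1. -0.596908, 92.608131
2. 34.301511, -42.402611
3. 68.345056, -69.060589
4. -23.329167, 31.713525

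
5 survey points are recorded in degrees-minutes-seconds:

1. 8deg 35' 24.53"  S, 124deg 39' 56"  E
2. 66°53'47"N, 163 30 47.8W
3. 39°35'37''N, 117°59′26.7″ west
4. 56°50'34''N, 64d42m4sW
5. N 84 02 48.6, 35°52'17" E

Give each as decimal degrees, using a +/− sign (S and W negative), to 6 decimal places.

1. -8.590147, 124.665556
2. 66.896389, -163.513278
3. 39.593611, -117.990750
4. 56.842778, -64.701111
5. 84.046833, 35.871389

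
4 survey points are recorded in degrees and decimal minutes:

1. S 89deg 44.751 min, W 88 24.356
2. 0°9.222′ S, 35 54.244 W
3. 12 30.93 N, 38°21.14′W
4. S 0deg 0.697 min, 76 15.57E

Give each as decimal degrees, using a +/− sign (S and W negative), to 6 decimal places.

Point 1:
  Lat: 89 + 44.751/60 = 89.7458500
  S → negative
  Lon: 88 + 24.356/60 = 88.4059333
  hemisphere W, so the sign is −
Point 2:
  φ: 0 + 9.222/60 = 0.1537000
  S → negative
  Lon: 54.244′ = 0.904067°; total 35.9040667
  hemisphere W, so the sign is −
Point 3:
  φ: 12 + 30.93/60 = 12.5155000
  N → positive
  Longitude: 38 + 21.14/60 = 38.3523333
  hemisphere W, so the sign is −
Point 4:
  Lat: 0.697′ = 0.011617°; total 0.0116167
  S → negative
  Lon: 76 + 15.57/60 = 76.2595000
  E ⇒ keep positive

1. -89.745850, -88.405933
2. -0.153700, -35.904067
3. 12.515500, -38.352333
4. -0.011617, 76.259500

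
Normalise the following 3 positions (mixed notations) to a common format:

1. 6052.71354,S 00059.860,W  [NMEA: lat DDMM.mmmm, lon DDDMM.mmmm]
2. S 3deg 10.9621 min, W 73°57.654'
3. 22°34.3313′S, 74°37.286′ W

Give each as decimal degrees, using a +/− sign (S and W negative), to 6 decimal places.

1. -60.878559, -0.997667
2. -3.182702, -73.960900
3. -22.572188, -74.621433

Point 1:
  Latitude: degrees = first 2 digits = 60, minutes = 52.71354; 60 + 52.71354/60 = 60.8785590
  S ⇒ negate
  λ: degrees = first 3 digits = 0, minutes = 59.86; 0 + 59.86/60 = 0.9976667
  W ⇒ negate
Point 2:
  Latitude: 3 + 10.9621/60 = 3.1827017
  S ⇒ negate
  λ: 57.654′ = 0.960900°; total 73.9609000
  hemisphere W, so the sign is −
Point 3:
  Lat: 22 + 34.3313/60 = 22.5721883
  S → negative
  λ: 74 + 37.286/60 = 74.6214333
  W → negative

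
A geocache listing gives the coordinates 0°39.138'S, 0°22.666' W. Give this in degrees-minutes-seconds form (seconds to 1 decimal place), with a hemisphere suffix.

0°39′8.3″ S, 0°22′40.0″ W

Lat: fractional minutes 0.13800 × 60 = 8.280″
Longitude: fractional minutes 0.66600 × 60 = 39.960″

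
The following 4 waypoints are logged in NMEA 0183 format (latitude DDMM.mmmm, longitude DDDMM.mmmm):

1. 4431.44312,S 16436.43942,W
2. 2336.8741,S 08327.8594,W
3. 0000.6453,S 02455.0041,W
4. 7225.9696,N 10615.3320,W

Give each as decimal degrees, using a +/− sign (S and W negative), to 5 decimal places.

1. -44.52405, -164.60732
2. -23.61457, -83.46432
3. -0.01076, -24.91674
4. 72.43283, -106.25553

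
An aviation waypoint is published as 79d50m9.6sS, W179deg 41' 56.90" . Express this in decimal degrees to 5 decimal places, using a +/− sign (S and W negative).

φ: 79 + 50/60 + 9.6/3600 = 79.836000
S ⇒ negate
Lon: 179 + 41/60 + 56.9/3600 = 179.699139
W → negative

-79.83600, -179.69914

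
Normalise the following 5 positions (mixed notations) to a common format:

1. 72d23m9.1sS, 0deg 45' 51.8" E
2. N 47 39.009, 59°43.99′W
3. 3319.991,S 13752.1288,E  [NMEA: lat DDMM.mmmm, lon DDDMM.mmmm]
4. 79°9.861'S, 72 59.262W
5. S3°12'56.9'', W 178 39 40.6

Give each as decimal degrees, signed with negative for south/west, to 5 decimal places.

1. -72.38586, 0.76439
2. 47.65015, -59.73317
3. -33.33318, 137.86881
4. -79.16435, -72.98770
5. -3.21581, -178.66128

Point 1:
  φ: 23′ + 9.1″ = 23.15167′; 72 + 23.15167/60 = 72.385861
  S → negative
  Longitude: 0° + 45/60 + 51.8/3600 = 0 + 0.750000 + 0.014389 = 0.764389
  E ⇒ keep positive
Point 2:
  Latitude: 47 + 39.009/60 = 47.650150
  N ⇒ keep positive
  λ: 43.99′ = 0.733167°; total 59.733167
  W ⇒ negate
Point 3:
  φ: degrees = first 2 digits = 33, minutes = 19.991; 33 + 19.991/60 = 33.333183
  hemisphere S, so the sign is −
  λ: degrees = first 3 digits = 137, minutes = 52.1288; 137 + 52.1288/60 = 137.868813
  E → positive
Point 4:
  Lat: 79 + 9.861/60 = 79.164350
  S → negative
  Longitude: 59.262′ = 0.987700°; total 72.987700
  hemisphere W, so the sign is −
Point 5:
  Lat: 3 + 12/60 + 56.9/3600 = 3.215806
  S → negative
  λ: 178° + 39/60 + 40.6/3600 = 178 + 0.650000 + 0.011278 = 178.661278
  W ⇒ negate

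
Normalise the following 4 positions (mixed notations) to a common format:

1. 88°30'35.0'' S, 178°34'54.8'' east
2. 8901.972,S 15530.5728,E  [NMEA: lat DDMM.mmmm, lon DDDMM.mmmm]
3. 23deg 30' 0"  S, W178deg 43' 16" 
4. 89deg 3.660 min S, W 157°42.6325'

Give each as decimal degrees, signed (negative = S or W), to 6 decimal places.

Point 1:
  Latitude: 88° + 30/60 + 35/3600 = 88 + 0.500000 + 0.009722 = 88.5097222
  S → negative
  Lon: 178° + 34/60 + 54.8/3600 = 178 + 0.566667 + 0.015222 = 178.5818889
  E ⇒ keep positive
Point 2:
  Lat: split at 2 digits → 89° and 1.972′; 89 + 1.972/60 = 89.0328667
  S → negative
  Lon: split at 3 digits → 155° and 30.5728′; 155 + 30.5728/60 = 155.5095467
  E → positive
Point 3:
  Latitude: 30′ + 0″ = 30.00000′; 23 + 30.00000/60 = 23.5000000
  S → negative
  λ: 178° + 43/60 + 16/3600 = 178 + 0.716667 + 0.004444 = 178.7211111
  hemisphere W, so the sign is −
Point 4:
  Lat: 3.66′ = 0.061000°; total 89.0610000
  S ⇒ negate
  λ: 42.6325′ = 0.710542°; total 157.7105417
  W → negative

1. -88.509722, 178.581889
2. -89.032867, 155.509547
3. -23.500000, -178.721111
4. -89.061000, -157.710542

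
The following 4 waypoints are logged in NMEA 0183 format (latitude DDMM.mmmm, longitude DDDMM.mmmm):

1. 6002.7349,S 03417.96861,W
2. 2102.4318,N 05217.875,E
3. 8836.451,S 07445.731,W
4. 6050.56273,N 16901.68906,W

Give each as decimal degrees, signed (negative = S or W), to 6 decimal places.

1. -60.045582, -34.299477
2. 21.040530, 52.297917
3. -88.607517, -74.762183
4. 60.842712, -169.028151

Point 1:
  Latitude: degrees = first 2 digits = 60, minutes = 2.7349; 60 + 2.7349/60 = 60.0455817
  S → negative
  Longitude: split at 3 digits → 034° and 17.96861′; 34 + 17.96861/60 = 34.2994768
  hemisphere W, so the sign is −
Point 2:
  Latitude: degrees = first 2 digits = 21, minutes = 2.4318; 21 + 2.4318/60 = 21.0405300
  N ⇒ keep positive
  Lon: split at 3 digits → 052° and 17.875′; 52 + 17.875/60 = 52.2979167
  E → positive
Point 3:
  Latitude: degrees = first 2 digits = 88, minutes = 36.451; 88 + 36.451/60 = 88.6075167
  S ⇒ negate
  Longitude: split at 3 digits → 074° and 45.731′; 74 + 45.731/60 = 74.7621833
  W → negative
Point 4:
  Lat: degrees = first 2 digits = 60, minutes = 50.56273; 60 + 50.56273/60 = 60.8427122
  N → positive
  λ: degrees = first 3 digits = 169, minutes = 1.68906; 169 + 1.68906/60 = 169.0281510
  hemisphere W, so the sign is −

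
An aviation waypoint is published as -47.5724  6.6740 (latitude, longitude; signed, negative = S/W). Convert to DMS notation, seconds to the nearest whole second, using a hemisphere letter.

Latitude is negative → S; |value| = 47.572400
φ: 0.572400 × 60 = 34.34400′ → 34′, remainder × 60 = 20.64″
λ: whole degrees 6; 40.44000′ → 40′ and 26.40″

47°34′21″ S, 6°40′26″ E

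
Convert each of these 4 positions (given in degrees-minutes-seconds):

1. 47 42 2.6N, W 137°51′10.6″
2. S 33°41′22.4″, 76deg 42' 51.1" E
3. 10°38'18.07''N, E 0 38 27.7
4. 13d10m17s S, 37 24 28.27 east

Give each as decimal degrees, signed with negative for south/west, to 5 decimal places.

1. 47.70072, -137.85294
2. -33.68956, 76.71419
3. 10.63835, 0.64103
4. -13.17139, 37.40785

Point 1:
  Lat: 47° + 42/60 + 2.6/3600 = 47 + 0.700000 + 0.000722 = 47.700722
  N ⇒ keep positive
  Lon: 137° + 51/60 + 10.6/3600 = 137 + 0.850000 + 0.002944 = 137.852944
  W ⇒ negate
Point 2:
  φ: 41′ + 22.4″ = 41.37333′; 33 + 41.37333/60 = 33.689556
  S → negative
  Lon: 76 + 42/60 + 51.1/3600 = 76.714194
  E → positive
Point 3:
  Latitude: 38′ + 18.07″ = 38.30117′; 10 + 38.30117/60 = 10.638353
  N ⇒ keep positive
  Longitude: 38′ + 27.7″ = 38.46167′; 0 + 38.46167/60 = 0.641028
  E → positive
Point 4:
  φ: 13 + 10/60 + 17/3600 = 13.171389
  S → negative
  Longitude: 37° + 24/60 + 28.27/3600 = 37 + 0.400000 + 0.007853 = 37.407853
  E ⇒ keep positive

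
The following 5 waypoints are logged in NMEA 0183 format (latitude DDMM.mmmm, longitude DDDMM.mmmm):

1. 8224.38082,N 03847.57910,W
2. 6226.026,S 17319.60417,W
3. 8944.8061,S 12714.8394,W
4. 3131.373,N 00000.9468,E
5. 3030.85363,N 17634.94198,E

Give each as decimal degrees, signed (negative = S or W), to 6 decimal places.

1. 82.406347, -38.792985
2. -62.433767, -173.326736
3. -89.746768, -127.247323
4. 31.522883, 0.015780
5. 30.514227, 176.582366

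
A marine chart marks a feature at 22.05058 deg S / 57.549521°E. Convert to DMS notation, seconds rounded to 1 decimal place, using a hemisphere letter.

22°03′2.1″ S, 57°32′58.3″ E

Lat: 0.050580° → 3.03480′; 0.03480 × 60 = 2.088″
λ: 0.549521 × 60 = 32.97126′ → 32′, remainder × 60 = 58.276″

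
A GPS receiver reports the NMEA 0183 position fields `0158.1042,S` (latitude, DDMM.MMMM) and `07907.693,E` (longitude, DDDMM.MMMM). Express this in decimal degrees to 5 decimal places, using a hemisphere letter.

1.96840° S, 79.12822° E

Latitude: degrees = first 2 digits = 1, minutes = 58.1042; 1 + 58.1042/60 = 1.968403
λ: degrees = first 3 digits = 79, minutes = 7.693; 79 + 7.693/60 = 79.128217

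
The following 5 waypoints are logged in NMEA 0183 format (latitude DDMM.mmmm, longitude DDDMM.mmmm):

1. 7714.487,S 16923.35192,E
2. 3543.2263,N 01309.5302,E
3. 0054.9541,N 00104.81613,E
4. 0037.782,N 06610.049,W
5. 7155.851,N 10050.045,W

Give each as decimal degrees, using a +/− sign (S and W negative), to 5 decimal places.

1. -77.24145, 169.38920
2. 35.72044, 13.15884
3. 0.91590, 1.08027
4. 0.62970, -66.16748
5. 71.93085, -100.83408

Point 1:
  Latitude: split at 2 digits → 77° and 14.487′; 77 + 14.487/60 = 77.241450
  hemisphere S, so the sign is −
  Lon: degrees = first 3 digits = 169, minutes = 23.35192; 169 + 23.35192/60 = 169.389199
  E → positive
Point 2:
  Latitude: split at 2 digits → 35° and 43.2263′; 35 + 43.2263/60 = 35.720438
  N ⇒ keep positive
  Longitude: degrees = first 3 digits = 13, minutes = 9.5302; 13 + 9.5302/60 = 13.158837
  E → positive
Point 3:
  φ: degrees = first 2 digits = 0, minutes = 54.9541; 0 + 54.9541/60 = 0.915902
  N ⇒ keep positive
  Longitude: degrees = first 3 digits = 1, minutes = 4.81613; 1 + 4.81613/60 = 1.080269
  E ⇒ keep positive
Point 4:
  Lat: degrees = first 2 digits = 0, minutes = 37.782; 0 + 37.782/60 = 0.629700
  N → positive
  Longitude: split at 3 digits → 066° and 10.049′; 66 + 10.049/60 = 66.167483
  hemisphere W, so the sign is −
Point 5:
  φ: degrees = first 2 digits = 71, minutes = 55.851; 71 + 55.851/60 = 71.930850
  N ⇒ keep positive
  λ: degrees = first 3 digits = 100, minutes = 50.045; 100 + 50.045/60 = 100.834083
  W → negative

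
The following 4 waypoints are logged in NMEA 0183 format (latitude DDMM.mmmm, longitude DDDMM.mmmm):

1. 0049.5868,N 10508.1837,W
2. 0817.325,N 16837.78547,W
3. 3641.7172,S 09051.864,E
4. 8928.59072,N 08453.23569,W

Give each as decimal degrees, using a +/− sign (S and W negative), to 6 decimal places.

Point 1:
  Latitude: split at 2 digits → 00° and 49.5868′; 0 + 49.5868/60 = 0.8264467
  N → positive
  Lon: degrees = first 3 digits = 105, minutes = 8.1837; 105 + 8.1837/60 = 105.1363950
  W ⇒ negate
Point 2:
  φ: split at 2 digits → 08° and 17.325′; 8 + 17.325/60 = 8.2887500
  N ⇒ keep positive
  Lon: degrees = first 3 digits = 168, minutes = 37.78547; 168 + 37.78547/60 = 168.6297578
  W ⇒ negate
Point 3:
  Lat: degrees = first 2 digits = 36, minutes = 41.7172; 36 + 41.7172/60 = 36.6952867
  S → negative
  Longitude: degrees = first 3 digits = 90, minutes = 51.864; 90 + 51.864/60 = 90.8644000
  E → positive
Point 4:
  Lat: degrees = first 2 digits = 89, minutes = 28.59072; 89 + 28.59072/60 = 89.4765120
  N → positive
  Lon: degrees = first 3 digits = 84, minutes = 53.23569; 84 + 53.23569/60 = 84.8872615
  W ⇒ negate

1. 0.826447, -105.136395
2. 8.288750, -168.629758
3. -36.695287, 90.864400
4. 89.476512, -84.887262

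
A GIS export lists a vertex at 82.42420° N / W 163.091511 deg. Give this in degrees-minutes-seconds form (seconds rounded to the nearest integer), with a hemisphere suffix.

Latitude: 0.424200 × 60 = 25.45200′ → 25′, remainder × 60 = 27.12″
Longitude: 0.091511° → 5.49066′; 0.49066 × 60 = 29.44″

82°25′27″ N, 163°05′29″ W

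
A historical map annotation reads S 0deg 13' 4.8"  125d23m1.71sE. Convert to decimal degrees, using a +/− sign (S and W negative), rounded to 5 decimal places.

φ: 13′ + 4.8″ = 13.08000′; 0 + 13.08000/60 = 0.218000
S ⇒ negate
λ: 125° + 23/60 + 1.71/3600 = 125 + 0.383333 + 0.000475 = 125.383808
E ⇒ keep positive

-0.21800, 125.38381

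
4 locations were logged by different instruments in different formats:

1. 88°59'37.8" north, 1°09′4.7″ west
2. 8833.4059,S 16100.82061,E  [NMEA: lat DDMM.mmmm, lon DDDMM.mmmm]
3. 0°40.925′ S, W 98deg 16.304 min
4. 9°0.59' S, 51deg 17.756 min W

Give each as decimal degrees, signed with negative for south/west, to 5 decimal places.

Point 1:
  Latitude: 59′ + 37.8″ = 59.63000′; 88 + 59.63000/60 = 88.993833
  N ⇒ keep positive
  Longitude: 9′ + 4.7″ = 9.07833′; 1 + 9.07833/60 = 1.151306
  hemisphere W, so the sign is −
Point 2:
  Latitude: degrees = first 2 digits = 88, minutes = 33.4059; 88 + 33.4059/60 = 88.556765
  S ⇒ negate
  Longitude: degrees = first 3 digits = 161, minutes = 0.82061; 161 + 0.82061/60 = 161.013677
  E ⇒ keep positive
Point 3:
  φ: 40.925′ = 0.682083°; total 0.682083
  S ⇒ negate
  Lon: 98 + 16.304/60 = 98.271733
  W → negative
Point 4:
  Latitude: 9 + 0.59/60 = 9.009833
  hemisphere S, so the sign is −
  λ: 17.756′ = 0.295933°; total 51.295933
  W → negative

1. 88.99383, -1.15131
2. -88.55677, 161.01368
3. -0.68208, -98.27173
4. -9.00983, -51.29593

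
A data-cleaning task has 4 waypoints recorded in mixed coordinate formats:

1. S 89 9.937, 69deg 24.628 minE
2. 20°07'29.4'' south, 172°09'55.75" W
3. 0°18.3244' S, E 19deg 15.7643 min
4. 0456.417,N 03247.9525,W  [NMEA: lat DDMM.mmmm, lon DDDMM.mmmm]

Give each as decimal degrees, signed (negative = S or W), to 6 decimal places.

1. -89.165617, 69.410467
2. -20.124833, -172.165486
3. -0.305407, 19.262738
4. 4.940283, -32.799208

Point 1:
  Lat: 9.937′ = 0.165617°; total 89.1656167
  hemisphere S, so the sign is −
  Lon: 24.628′ = 0.410467°; total 69.4104667
  E ⇒ keep positive
Point 2:
  Latitude: 20 + 7/60 + 29.4/3600 = 20.1248333
  S → negative
  λ: 172° + 9/60 + 55.75/3600 = 172 + 0.150000 + 0.015486 = 172.1654861
  hemisphere W, so the sign is −
Point 3:
  Latitude: 18.3244′ = 0.305407°; total 0.3054067
  hemisphere S, so the sign is −
  λ: 19 + 15.7643/60 = 19.2627383
  E ⇒ keep positive
Point 4:
  Lat: split at 2 digits → 04° and 56.417′; 4 + 56.417/60 = 4.9402833
  N ⇒ keep positive
  Longitude: degrees = first 3 digits = 32, minutes = 47.9525; 32 + 47.9525/60 = 32.7992083
  W → negative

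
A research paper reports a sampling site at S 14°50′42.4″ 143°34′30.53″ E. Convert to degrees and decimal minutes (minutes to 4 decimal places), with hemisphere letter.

14° 50.7067′ S, 143° 34.5088′ E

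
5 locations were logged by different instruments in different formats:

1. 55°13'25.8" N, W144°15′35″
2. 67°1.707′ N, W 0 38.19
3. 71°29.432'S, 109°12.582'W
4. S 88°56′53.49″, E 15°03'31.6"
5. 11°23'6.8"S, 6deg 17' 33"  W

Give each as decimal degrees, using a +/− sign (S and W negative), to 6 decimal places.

Point 1:
  φ: 55° + 13/60 + 25.8/3600 = 55 + 0.216667 + 0.007167 = 55.2238333
  N → positive
  Lon: 144 + 15/60 + 35/3600 = 144.2597222
  W ⇒ negate
Point 2:
  φ: 67 + 1.707/60 = 67.0284500
  N → positive
  λ: 0 + 38.19/60 = 0.6365000
  W ⇒ negate
Point 3:
  Lat: 29.432′ = 0.490533°; total 71.4905333
  S ⇒ negate
  Lon: 12.582′ = 0.209700°; total 109.2097000
  hemisphere W, so the sign is −
Point 4:
  φ: 56′ + 53.49″ = 56.89150′; 88 + 56.89150/60 = 88.9481917
  hemisphere S, so the sign is −
  λ: 3′ + 31.6″ = 3.52667′; 15 + 3.52667/60 = 15.0587778
  E → positive
Point 5:
  Lat: 11° + 23/60 + 6.8/3600 = 11 + 0.383333 + 0.001889 = 11.3852222
  S → negative
  Longitude: 6 + 17/60 + 33/3600 = 6.2925000
  hemisphere W, so the sign is −

1. 55.223833, -144.259722
2. 67.028450, -0.636500
3. -71.490533, -109.209700
4. -88.948192, 15.058778
5. -11.385222, -6.292500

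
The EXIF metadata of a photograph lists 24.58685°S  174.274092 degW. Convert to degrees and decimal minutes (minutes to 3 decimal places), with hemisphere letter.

24° 35.211′ S, 174° 16.446′ W

φ: 24° + 0.586850 × 60 = 24° 35.21100′
λ: minutes = (174.274092 − 174) × 60 = 16.44552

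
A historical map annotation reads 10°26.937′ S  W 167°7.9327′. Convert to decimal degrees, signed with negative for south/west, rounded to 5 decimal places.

Lat: 10 + 26.937/60 = 10.448950
hemisphere S, so the sign is −
λ: 7.9327′ = 0.132212°; total 167.132212
hemisphere W, so the sign is −

-10.44895, -167.13221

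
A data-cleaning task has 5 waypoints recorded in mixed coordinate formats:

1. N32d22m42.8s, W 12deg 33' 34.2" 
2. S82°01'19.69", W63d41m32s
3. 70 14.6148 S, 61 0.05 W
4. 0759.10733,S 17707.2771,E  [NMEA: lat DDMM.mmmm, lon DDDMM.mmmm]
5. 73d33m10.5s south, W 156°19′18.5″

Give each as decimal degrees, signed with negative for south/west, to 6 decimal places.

Point 1:
  Lat: 32° + 22/60 + 42.8/3600 = 32 + 0.366667 + 0.011889 = 32.3785556
  N → positive
  Longitude: 12 + 33/60 + 34.2/3600 = 12.5595000
  hemisphere W, so the sign is −
Point 2:
  φ: 1′ + 19.69″ = 1.32817′; 82 + 1.32817/60 = 82.0221361
  S → negative
  Longitude: 63° + 41/60 + 32/3600 = 63 + 0.683333 + 0.008889 = 63.6922222
  W → negative
Point 3:
  Lat: 70 + 14.6148/60 = 70.2435800
  S ⇒ negate
  Lon: 0.05′ = 0.000833°; total 61.0008333
  hemisphere W, so the sign is −
Point 4:
  Lat: degrees = first 2 digits = 7, minutes = 59.10733; 7 + 59.10733/60 = 7.9851222
  S → negative
  Longitude: split at 3 digits → 177° and 7.2771′; 177 + 7.2771/60 = 177.1212850
  E ⇒ keep positive
Point 5:
  φ: 73° + 33/60 + 10.5/3600 = 73 + 0.550000 + 0.002917 = 73.5529167
  S → negative
  Lon: 19′ + 18.5″ = 19.30833′; 156 + 19.30833/60 = 156.3218056
  W ⇒ negate

1. 32.378556, -12.559500
2. -82.022136, -63.692222
3. -70.243580, -61.000833
4. -7.985122, 177.121285
5. -73.552917, -156.321806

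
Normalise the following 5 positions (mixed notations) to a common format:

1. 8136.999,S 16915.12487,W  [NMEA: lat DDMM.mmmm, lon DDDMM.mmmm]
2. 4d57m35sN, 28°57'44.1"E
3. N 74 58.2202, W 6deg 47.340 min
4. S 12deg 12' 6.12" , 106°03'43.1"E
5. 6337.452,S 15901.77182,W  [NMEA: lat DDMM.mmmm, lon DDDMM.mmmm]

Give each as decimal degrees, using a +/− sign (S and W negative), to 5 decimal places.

Point 1:
  φ: degrees = first 2 digits = 81, minutes = 36.999; 81 + 36.999/60 = 81.616650
  S → negative
  λ: degrees = first 3 digits = 169, minutes = 15.12487; 169 + 15.12487/60 = 169.252081
  W ⇒ negate
Point 2:
  φ: 4° + 57/60 + 35/3600 = 4 + 0.950000 + 0.009722 = 4.959722
  N ⇒ keep positive
  Longitude: 28° + 57/60 + 44.1/3600 = 28 + 0.950000 + 0.012250 = 28.962250
  E ⇒ keep positive
Point 3:
  Latitude: 58.2202′ = 0.970337°; total 74.970337
  N ⇒ keep positive
  Lon: 47.34′ = 0.789000°; total 6.789000
  W → negative
Point 4:
  Lat: 12′ + 6.12″ = 12.10200′; 12 + 12.10200/60 = 12.201700
  S → negative
  Longitude: 106° + 3/60 + 43.1/3600 = 106 + 0.050000 + 0.011972 = 106.061972
  E → positive
Point 5:
  φ: split at 2 digits → 63° and 37.452′; 63 + 37.452/60 = 63.624200
  S → negative
  λ: degrees = first 3 digits = 159, minutes = 1.77182; 159 + 1.77182/60 = 159.029530
  W → negative

1. -81.61665, -169.25208
2. 4.95972, 28.96225
3. 74.97034, -6.78900
4. -12.20170, 106.06197
5. -63.62420, -159.02953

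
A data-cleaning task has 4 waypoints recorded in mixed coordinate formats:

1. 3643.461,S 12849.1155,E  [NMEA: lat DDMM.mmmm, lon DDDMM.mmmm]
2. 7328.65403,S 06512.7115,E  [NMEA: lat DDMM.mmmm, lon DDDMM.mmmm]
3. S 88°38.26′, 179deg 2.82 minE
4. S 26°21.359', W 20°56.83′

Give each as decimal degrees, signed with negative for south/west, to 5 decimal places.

Point 1:
  φ: degrees = first 2 digits = 36, minutes = 43.461; 36 + 43.461/60 = 36.724350
  S → negative
  λ: split at 3 digits → 128° and 49.1155′; 128 + 49.1155/60 = 128.818592
  E → positive
Point 2:
  Latitude: split at 2 digits → 73° and 28.65403′; 73 + 28.65403/60 = 73.477567
  S → negative
  λ: degrees = first 3 digits = 65, minutes = 12.7115; 65 + 12.7115/60 = 65.211858
  E → positive
Point 3:
  Latitude: 38.26′ = 0.637667°; total 88.637667
  hemisphere S, so the sign is −
  Longitude: 179 + 2.82/60 = 179.047000
  E → positive
Point 4:
  Lat: 26 + 21.359/60 = 26.355983
  hemisphere S, so the sign is −
  Lon: 20 + 56.83/60 = 20.947167
  hemisphere W, so the sign is −

1. -36.72435, 128.81859
2. -73.47757, 65.21186
3. -88.63767, 179.04700
4. -26.35598, -20.94717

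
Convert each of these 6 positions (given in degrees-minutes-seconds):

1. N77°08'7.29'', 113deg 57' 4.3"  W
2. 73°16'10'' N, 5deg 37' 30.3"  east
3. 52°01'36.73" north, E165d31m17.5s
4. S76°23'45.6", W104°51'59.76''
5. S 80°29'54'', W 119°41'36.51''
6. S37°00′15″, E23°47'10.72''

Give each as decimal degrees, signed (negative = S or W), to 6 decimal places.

1. 77.135358, -113.951194
2. 73.269444, 5.625083
3. 52.026869, 165.521528
4. -76.396000, -104.866600
5. -80.498333, -119.693475
6. -37.004167, 23.786311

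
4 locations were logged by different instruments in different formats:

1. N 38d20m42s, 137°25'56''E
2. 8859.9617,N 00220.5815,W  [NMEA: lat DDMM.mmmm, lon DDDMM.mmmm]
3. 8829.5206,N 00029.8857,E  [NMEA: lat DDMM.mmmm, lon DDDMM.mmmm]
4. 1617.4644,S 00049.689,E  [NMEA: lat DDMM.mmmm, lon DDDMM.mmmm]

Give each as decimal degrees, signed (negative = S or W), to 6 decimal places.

1. 38.345000, 137.432222
2. 88.999362, -2.343025
3. 88.492010, 0.498095
4. -16.291073, 0.828150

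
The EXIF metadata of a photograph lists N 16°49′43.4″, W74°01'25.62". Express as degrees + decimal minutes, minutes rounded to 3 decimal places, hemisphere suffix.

Lat: 49 + 43.4/60 = 49.72333′
λ: seconds/60 = 0.42700; minutes = 1 + 0.42700 = 1.42700

16° 49.723′ N, 74° 1.427′ W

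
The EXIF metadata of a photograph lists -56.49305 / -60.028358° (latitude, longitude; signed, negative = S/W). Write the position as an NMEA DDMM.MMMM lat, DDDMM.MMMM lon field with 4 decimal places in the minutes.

Latitude is negative → S; |value| = 56.493050
Lat: fractional part 0.493050 → 29.583000 minutes
Longitude is negative → W; |value| = 60.028358
λ: minutes = (60.028358 − 60) × 60 = 1.701480

5629.5830,S / 06001.7015,W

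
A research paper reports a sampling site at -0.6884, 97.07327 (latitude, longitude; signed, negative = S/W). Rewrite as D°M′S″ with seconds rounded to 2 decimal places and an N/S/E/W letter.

0°41′18.24″ S, 97°04′23.77″ E

Latitude is negative → S; |value| = 0.688400
Latitude: 0.688400 × 60 = 41.30400′ → 41′, remainder × 60 = 18.2400″
λ: 0.073270 × 60 = 4.39620′ → 4′, remainder × 60 = 23.7720″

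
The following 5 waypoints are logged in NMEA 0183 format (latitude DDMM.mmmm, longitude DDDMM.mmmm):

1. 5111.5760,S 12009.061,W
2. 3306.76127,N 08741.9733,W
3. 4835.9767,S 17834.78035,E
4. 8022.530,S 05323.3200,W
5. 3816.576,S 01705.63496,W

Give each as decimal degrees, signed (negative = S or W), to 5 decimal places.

Point 1:
  Lat: split at 2 digits → 51° and 11.576′; 51 + 11.576/60 = 51.192933
  S → negative
  Longitude: split at 3 digits → 120° and 9.061′; 120 + 9.061/60 = 120.151017
  hemisphere W, so the sign is −
Point 2:
  Latitude: split at 2 digits → 33° and 6.76127′; 33 + 6.76127/60 = 33.112688
  N ⇒ keep positive
  Lon: degrees = first 3 digits = 87, minutes = 41.9733; 87 + 41.9733/60 = 87.699555
  W → negative
Point 3:
  Lat: split at 2 digits → 48° and 35.9767′; 48 + 35.9767/60 = 48.599612
  S → negative
  λ: split at 3 digits → 178° and 34.78035′; 178 + 34.78035/60 = 178.579673
  E → positive
Point 4:
  φ: split at 2 digits → 80° and 22.53′; 80 + 22.53/60 = 80.375500
  S → negative
  Longitude: split at 3 digits → 053° and 23.32′; 53 + 23.32/60 = 53.388667
  W ⇒ negate
Point 5:
  Lat: split at 2 digits → 38° and 16.576′; 38 + 16.576/60 = 38.276267
  S → negative
  Longitude: split at 3 digits → 017° and 5.63496′; 17 + 5.63496/60 = 17.093916
  W → negative

1. -51.19293, -120.15102
2. 33.11269, -87.69956
3. -48.59961, 178.57967
4. -80.37550, -53.38867
5. -38.27627, -17.09392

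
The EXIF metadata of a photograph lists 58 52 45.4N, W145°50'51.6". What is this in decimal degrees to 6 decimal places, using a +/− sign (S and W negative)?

58.879278, -145.847667

Lat: 58° + 52/60 + 45.4/3600 = 58 + 0.866667 + 0.012611 = 58.8792778
N ⇒ keep positive
λ: 50′ + 51.6″ = 50.86000′; 145 + 50.86000/60 = 145.8476667
W → negative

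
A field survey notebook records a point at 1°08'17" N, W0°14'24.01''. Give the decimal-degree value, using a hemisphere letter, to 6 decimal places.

φ: 1° + 8/60 + 17/3600 = 1 + 0.133333 + 0.004722 = 1.1380556
λ: 14′ + 24.01″ = 14.40017′; 0 + 14.40017/60 = 0.2400028

1.138056° N, 0.240003° W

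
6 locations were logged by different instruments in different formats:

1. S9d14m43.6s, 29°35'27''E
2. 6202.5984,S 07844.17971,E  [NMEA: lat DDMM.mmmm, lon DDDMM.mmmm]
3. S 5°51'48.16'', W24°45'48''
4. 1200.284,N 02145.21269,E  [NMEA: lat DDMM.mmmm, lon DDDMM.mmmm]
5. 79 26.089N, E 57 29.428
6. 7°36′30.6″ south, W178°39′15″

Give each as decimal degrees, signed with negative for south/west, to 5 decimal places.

1. -9.24544, 29.59083
2. -62.04331, 78.73633
3. -5.86338, -24.76333
4. 12.00473, 21.75354
5. 79.43482, 57.49047
6. -7.60850, -178.65417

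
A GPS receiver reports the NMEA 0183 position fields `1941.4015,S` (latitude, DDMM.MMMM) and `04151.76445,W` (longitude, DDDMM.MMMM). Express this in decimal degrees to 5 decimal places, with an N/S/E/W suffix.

19.69003° S, 41.86274° W

Latitude: degrees = first 2 digits = 19, minutes = 41.4015; 19 + 41.4015/60 = 19.690025
λ: degrees = first 3 digits = 41, minutes = 51.76445; 41 + 51.76445/60 = 41.862741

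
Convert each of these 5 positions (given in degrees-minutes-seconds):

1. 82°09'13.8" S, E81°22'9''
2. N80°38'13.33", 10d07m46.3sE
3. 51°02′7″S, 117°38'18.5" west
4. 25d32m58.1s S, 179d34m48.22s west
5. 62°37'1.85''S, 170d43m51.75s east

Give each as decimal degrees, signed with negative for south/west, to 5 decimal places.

Point 1:
  Latitude: 82 + 9/60 + 13.8/3600 = 82.153833
  S → negative
  λ: 81 + 22/60 + 9/3600 = 81.369167
  E ⇒ keep positive
Point 2:
  Lat: 80 + 38/60 + 13.33/3600 = 80.637036
  N → positive
  Longitude: 7′ + 46.3″ = 7.77167′; 10 + 7.77167/60 = 10.129528
  E → positive
Point 3:
  φ: 2′ + 7″ = 2.11667′; 51 + 2.11667/60 = 51.035278
  S ⇒ negate
  Lon: 117° + 38/60 + 18.5/3600 = 117 + 0.633333 + 0.005139 = 117.638472
  W → negative
Point 4:
  Latitude: 25 + 32/60 + 58.1/3600 = 25.549472
  S → negative
  λ: 179 + 34/60 + 48.22/3600 = 179.580061
  W ⇒ negate
Point 5:
  Lat: 62 + 37/60 + 1.85/3600 = 62.617181
  hemisphere S, so the sign is −
  λ: 43′ + 51.75″ = 43.86250′; 170 + 43.86250/60 = 170.731042
  E → positive

1. -82.15383, 81.36917
2. 80.63704, 10.12953
3. -51.03528, -117.63847
4. -25.54947, -179.58006
5. -62.61718, 170.73104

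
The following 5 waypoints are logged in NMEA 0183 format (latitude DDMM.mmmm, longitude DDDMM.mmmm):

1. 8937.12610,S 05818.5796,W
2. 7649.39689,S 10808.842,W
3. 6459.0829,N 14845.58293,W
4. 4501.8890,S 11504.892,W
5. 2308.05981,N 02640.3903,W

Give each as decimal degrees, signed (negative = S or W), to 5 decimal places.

1. -89.61877, -58.30966
2. -76.82328, -108.14737
3. 64.98472, -148.75972
4. -45.03148, -115.08153
5. 23.13433, -26.67317

Point 1:
  Lat: split at 2 digits → 89° and 37.1261′; 89 + 37.1261/60 = 89.618768
  S ⇒ negate
  λ: degrees = first 3 digits = 58, minutes = 18.5796; 58 + 18.5796/60 = 58.309660
  hemisphere W, so the sign is −
Point 2:
  Lat: degrees = first 2 digits = 76, minutes = 49.39689; 76 + 49.39689/60 = 76.823282
  S → negative
  λ: degrees = first 3 digits = 108, minutes = 8.842; 108 + 8.842/60 = 108.147367
  hemisphere W, so the sign is −
Point 3:
  Latitude: split at 2 digits → 64° and 59.0829′; 64 + 59.0829/60 = 64.984715
  N ⇒ keep positive
  Lon: degrees = first 3 digits = 148, minutes = 45.58293; 148 + 45.58293/60 = 148.759716
  hemisphere W, so the sign is −
Point 4:
  φ: degrees = first 2 digits = 45, minutes = 1.889; 45 + 1.889/60 = 45.031483
  hemisphere S, so the sign is −
  λ: split at 3 digits → 115° and 4.892′; 115 + 4.892/60 = 115.081533
  W → negative
Point 5:
  Lat: split at 2 digits → 23° and 8.05981′; 23 + 8.05981/60 = 23.134330
  N ⇒ keep positive
  λ: degrees = first 3 digits = 26, minutes = 40.3903; 26 + 40.3903/60 = 26.673172
  W → negative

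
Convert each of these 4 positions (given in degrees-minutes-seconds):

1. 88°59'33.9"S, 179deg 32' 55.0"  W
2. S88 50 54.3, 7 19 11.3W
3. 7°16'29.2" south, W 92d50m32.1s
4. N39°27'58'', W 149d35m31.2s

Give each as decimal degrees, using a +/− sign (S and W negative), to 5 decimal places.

Point 1:
  Latitude: 88° + 59/60 + 33.9/3600 = 88 + 0.983333 + 0.009417 = 88.992750
  S → negative
  Longitude: 179° + 32/60 + 55/3600 = 179 + 0.533333 + 0.015278 = 179.548611
  W → negative
Point 2:
  φ: 50′ + 54.3″ = 50.90500′; 88 + 50.90500/60 = 88.848417
  S ⇒ negate
  λ: 19′ + 11.3″ = 19.18833′; 7 + 19.18833/60 = 7.319806
  W → negative
Point 3:
  Lat: 7 + 16/60 + 29.2/3600 = 7.274778
  hemisphere S, so the sign is −
  λ: 92° + 50/60 + 32.1/3600 = 92 + 0.833333 + 0.008917 = 92.842250
  W → negative
Point 4:
  Latitude: 39 + 27/60 + 58/3600 = 39.466111
  N ⇒ keep positive
  Lon: 35′ + 31.2″ = 35.52000′; 149 + 35.52000/60 = 149.592000
  hemisphere W, so the sign is −

1. -88.99275, -179.54861
2. -88.84842, -7.31981
3. -7.27478, -92.84225
4. 39.46611, -149.59200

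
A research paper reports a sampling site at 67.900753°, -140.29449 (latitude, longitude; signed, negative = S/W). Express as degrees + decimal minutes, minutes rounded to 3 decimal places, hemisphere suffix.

Latitude: 67° + 0.900753 × 60 = 67° 54.04518′
Longitude is negative → W; |value| = 140.294490
Longitude: minutes = (140.294490 − 140) × 60 = 17.66940

67° 54.045′ N, 140° 17.669′ W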